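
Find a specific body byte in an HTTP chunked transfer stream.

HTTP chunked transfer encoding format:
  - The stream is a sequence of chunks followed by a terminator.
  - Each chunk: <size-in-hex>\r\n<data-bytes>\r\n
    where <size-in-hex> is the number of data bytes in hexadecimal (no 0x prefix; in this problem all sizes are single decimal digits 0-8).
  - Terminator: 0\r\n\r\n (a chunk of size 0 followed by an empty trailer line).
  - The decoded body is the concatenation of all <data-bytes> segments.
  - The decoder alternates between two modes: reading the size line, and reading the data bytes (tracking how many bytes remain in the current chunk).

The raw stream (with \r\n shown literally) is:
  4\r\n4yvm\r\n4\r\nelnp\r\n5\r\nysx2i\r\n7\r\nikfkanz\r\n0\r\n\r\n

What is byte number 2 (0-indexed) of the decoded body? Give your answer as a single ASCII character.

Answer: v

Derivation:
Chunk 1: stream[0..1]='4' size=0x4=4, data at stream[3..7]='4yvm' -> body[0..4], body so far='4yvm'
Chunk 2: stream[9..10]='4' size=0x4=4, data at stream[12..16]='elnp' -> body[4..8], body so far='4yvmelnp'
Chunk 3: stream[18..19]='5' size=0x5=5, data at stream[21..26]='ysx2i' -> body[8..13], body so far='4yvmelnpysx2i'
Chunk 4: stream[28..29]='7' size=0x7=7, data at stream[31..38]='ikfkanz' -> body[13..20], body so far='4yvmelnpysx2iikfkanz'
Chunk 5: stream[40..41]='0' size=0 (terminator). Final body='4yvmelnpysx2iikfkanz' (20 bytes)
Body byte 2 = 'v'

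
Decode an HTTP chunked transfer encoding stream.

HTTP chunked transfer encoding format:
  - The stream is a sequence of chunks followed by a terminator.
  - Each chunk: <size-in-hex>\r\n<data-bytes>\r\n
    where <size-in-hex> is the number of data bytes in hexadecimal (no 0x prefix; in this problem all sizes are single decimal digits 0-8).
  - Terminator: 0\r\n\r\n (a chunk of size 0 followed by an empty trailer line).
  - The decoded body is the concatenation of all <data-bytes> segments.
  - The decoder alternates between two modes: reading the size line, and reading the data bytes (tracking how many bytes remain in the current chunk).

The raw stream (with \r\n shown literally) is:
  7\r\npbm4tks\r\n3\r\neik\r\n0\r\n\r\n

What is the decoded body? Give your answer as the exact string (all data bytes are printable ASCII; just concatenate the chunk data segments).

Chunk 1: stream[0..1]='7' size=0x7=7, data at stream[3..10]='pbm4tks' -> body[0..7], body so far='pbm4tks'
Chunk 2: stream[12..13]='3' size=0x3=3, data at stream[15..18]='eik' -> body[7..10], body so far='pbm4tkseik'
Chunk 3: stream[20..21]='0' size=0 (terminator). Final body='pbm4tkseik' (10 bytes)

Answer: pbm4tkseik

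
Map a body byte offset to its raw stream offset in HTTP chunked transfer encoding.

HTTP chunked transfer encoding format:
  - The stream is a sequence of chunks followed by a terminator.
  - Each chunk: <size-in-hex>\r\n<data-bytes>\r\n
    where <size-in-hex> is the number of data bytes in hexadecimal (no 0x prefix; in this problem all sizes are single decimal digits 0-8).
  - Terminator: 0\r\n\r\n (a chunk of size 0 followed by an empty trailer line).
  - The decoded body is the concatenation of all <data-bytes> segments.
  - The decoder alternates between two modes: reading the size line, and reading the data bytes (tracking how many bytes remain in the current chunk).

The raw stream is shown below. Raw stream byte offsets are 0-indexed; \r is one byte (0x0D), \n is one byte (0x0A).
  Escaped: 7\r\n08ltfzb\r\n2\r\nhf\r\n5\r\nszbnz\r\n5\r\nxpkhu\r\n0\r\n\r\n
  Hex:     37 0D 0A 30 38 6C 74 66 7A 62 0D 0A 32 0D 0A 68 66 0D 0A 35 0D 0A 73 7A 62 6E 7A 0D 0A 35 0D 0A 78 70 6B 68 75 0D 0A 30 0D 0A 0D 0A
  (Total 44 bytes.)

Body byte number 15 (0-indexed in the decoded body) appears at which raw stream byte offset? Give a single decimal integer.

Chunk 1: stream[0..1]='7' size=0x7=7, data at stream[3..10]='08ltfzb' -> body[0..7], body so far='08ltfzb'
Chunk 2: stream[12..13]='2' size=0x2=2, data at stream[15..17]='hf' -> body[7..9], body so far='08ltfzbhf'
Chunk 3: stream[19..20]='5' size=0x5=5, data at stream[22..27]='szbnz' -> body[9..14], body so far='08ltfzbhfszbnz'
Chunk 4: stream[29..30]='5' size=0x5=5, data at stream[32..37]='xpkhu' -> body[14..19], body so far='08ltfzbhfszbnzxpkhu'
Chunk 5: stream[39..40]='0' size=0 (terminator). Final body='08ltfzbhfszbnzxpkhu' (19 bytes)
Body byte 15 at stream offset 33

Answer: 33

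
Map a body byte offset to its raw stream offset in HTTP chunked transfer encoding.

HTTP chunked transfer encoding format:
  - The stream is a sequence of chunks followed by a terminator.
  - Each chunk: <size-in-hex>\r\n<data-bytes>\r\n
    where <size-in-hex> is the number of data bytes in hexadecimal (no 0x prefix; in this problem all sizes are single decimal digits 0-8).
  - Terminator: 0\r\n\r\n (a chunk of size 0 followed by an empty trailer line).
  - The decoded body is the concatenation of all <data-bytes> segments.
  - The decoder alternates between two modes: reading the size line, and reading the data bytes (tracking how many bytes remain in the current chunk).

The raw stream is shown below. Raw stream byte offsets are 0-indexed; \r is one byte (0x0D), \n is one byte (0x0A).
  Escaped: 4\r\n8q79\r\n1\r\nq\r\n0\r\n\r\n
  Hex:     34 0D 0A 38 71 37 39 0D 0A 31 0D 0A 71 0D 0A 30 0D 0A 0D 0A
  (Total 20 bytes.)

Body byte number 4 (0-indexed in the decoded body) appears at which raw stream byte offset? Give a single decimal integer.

Chunk 1: stream[0..1]='4' size=0x4=4, data at stream[3..7]='8q79' -> body[0..4], body so far='8q79'
Chunk 2: stream[9..10]='1' size=0x1=1, data at stream[12..13]='q' -> body[4..5], body so far='8q79q'
Chunk 3: stream[15..16]='0' size=0 (terminator). Final body='8q79q' (5 bytes)
Body byte 4 at stream offset 12

Answer: 12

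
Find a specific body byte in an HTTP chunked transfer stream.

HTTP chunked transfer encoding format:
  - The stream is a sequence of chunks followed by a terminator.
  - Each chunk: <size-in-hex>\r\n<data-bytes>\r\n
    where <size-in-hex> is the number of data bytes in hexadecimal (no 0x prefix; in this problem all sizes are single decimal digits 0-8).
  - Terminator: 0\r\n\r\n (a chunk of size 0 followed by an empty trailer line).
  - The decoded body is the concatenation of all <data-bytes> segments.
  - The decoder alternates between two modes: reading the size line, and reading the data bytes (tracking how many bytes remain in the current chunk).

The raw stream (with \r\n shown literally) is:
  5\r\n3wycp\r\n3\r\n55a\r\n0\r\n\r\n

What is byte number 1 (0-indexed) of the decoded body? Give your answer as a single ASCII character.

Answer: w

Derivation:
Chunk 1: stream[0..1]='5' size=0x5=5, data at stream[3..8]='3wycp' -> body[0..5], body so far='3wycp'
Chunk 2: stream[10..11]='3' size=0x3=3, data at stream[13..16]='55a' -> body[5..8], body so far='3wycp55a'
Chunk 3: stream[18..19]='0' size=0 (terminator). Final body='3wycp55a' (8 bytes)
Body byte 1 = 'w'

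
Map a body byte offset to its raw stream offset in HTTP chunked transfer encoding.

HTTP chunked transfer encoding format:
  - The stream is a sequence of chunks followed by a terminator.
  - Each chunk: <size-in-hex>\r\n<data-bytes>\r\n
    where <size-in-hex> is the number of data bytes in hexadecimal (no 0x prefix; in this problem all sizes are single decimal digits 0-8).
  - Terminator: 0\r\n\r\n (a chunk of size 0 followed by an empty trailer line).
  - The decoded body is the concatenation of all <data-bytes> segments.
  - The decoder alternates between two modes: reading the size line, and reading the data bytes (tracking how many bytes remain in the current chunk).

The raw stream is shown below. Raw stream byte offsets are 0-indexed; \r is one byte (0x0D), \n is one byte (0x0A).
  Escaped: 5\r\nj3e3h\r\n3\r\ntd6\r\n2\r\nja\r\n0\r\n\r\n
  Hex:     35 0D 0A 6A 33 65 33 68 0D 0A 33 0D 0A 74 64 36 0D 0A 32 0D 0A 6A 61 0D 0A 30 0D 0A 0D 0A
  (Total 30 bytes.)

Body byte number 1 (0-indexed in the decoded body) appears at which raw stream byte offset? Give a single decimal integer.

Chunk 1: stream[0..1]='5' size=0x5=5, data at stream[3..8]='j3e3h' -> body[0..5], body so far='j3e3h'
Chunk 2: stream[10..11]='3' size=0x3=3, data at stream[13..16]='td6' -> body[5..8], body so far='j3e3htd6'
Chunk 3: stream[18..19]='2' size=0x2=2, data at stream[21..23]='ja' -> body[8..10], body so far='j3e3htd6ja'
Chunk 4: stream[25..26]='0' size=0 (terminator). Final body='j3e3htd6ja' (10 bytes)
Body byte 1 at stream offset 4

Answer: 4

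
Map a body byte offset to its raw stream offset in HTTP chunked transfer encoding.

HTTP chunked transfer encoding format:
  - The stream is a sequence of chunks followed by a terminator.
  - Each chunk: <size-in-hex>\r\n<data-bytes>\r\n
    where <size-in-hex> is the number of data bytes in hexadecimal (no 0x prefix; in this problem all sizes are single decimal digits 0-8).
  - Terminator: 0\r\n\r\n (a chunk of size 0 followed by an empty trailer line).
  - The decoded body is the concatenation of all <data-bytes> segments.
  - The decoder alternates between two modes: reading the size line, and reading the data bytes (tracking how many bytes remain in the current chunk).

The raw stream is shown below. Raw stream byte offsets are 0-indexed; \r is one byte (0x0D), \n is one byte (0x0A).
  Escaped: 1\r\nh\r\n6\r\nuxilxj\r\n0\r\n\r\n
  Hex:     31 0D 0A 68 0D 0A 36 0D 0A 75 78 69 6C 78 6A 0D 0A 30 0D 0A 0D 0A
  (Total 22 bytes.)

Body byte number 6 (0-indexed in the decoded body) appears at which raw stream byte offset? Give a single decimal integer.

Chunk 1: stream[0..1]='1' size=0x1=1, data at stream[3..4]='h' -> body[0..1], body so far='h'
Chunk 2: stream[6..7]='6' size=0x6=6, data at stream[9..15]='uxilxj' -> body[1..7], body so far='huxilxj'
Chunk 3: stream[17..18]='0' size=0 (terminator). Final body='huxilxj' (7 bytes)
Body byte 6 at stream offset 14

Answer: 14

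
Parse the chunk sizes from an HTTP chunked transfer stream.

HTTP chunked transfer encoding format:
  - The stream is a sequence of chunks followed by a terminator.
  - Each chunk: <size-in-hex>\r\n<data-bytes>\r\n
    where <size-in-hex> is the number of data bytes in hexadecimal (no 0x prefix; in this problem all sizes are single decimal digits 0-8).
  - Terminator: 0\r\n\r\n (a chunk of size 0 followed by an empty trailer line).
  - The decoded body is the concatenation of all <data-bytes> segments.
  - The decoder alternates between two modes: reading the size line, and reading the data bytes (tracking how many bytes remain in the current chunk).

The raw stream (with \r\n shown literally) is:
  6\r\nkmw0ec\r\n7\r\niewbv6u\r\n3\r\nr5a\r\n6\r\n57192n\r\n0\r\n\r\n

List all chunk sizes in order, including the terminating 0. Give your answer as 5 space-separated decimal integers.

Answer: 6 7 3 6 0

Derivation:
Chunk 1: stream[0..1]='6' size=0x6=6, data at stream[3..9]='kmw0ec' -> body[0..6], body so far='kmw0ec'
Chunk 2: stream[11..12]='7' size=0x7=7, data at stream[14..21]='iewbv6u' -> body[6..13], body so far='kmw0eciewbv6u'
Chunk 3: stream[23..24]='3' size=0x3=3, data at stream[26..29]='r5a' -> body[13..16], body so far='kmw0eciewbv6ur5a'
Chunk 4: stream[31..32]='6' size=0x6=6, data at stream[34..40]='57192n' -> body[16..22], body so far='kmw0eciewbv6ur5a57192n'
Chunk 5: stream[42..43]='0' size=0 (terminator). Final body='kmw0eciewbv6ur5a57192n' (22 bytes)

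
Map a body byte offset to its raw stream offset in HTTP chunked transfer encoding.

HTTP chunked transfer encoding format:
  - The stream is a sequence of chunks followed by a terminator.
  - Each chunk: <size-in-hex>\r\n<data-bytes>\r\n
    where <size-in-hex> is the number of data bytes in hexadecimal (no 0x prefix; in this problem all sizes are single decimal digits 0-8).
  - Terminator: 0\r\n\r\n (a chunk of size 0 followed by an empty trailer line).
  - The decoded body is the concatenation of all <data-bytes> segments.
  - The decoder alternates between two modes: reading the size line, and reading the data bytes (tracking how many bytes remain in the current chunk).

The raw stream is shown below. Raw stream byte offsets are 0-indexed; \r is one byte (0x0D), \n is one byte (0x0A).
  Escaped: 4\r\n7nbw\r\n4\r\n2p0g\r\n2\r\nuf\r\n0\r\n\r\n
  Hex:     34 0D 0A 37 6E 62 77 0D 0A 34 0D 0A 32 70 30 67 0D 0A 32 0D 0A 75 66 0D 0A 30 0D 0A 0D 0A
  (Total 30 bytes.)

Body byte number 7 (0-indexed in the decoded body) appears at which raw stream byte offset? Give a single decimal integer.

Chunk 1: stream[0..1]='4' size=0x4=4, data at stream[3..7]='7nbw' -> body[0..4], body so far='7nbw'
Chunk 2: stream[9..10]='4' size=0x4=4, data at stream[12..16]='2p0g' -> body[4..8], body so far='7nbw2p0g'
Chunk 3: stream[18..19]='2' size=0x2=2, data at stream[21..23]='uf' -> body[8..10], body so far='7nbw2p0guf'
Chunk 4: stream[25..26]='0' size=0 (terminator). Final body='7nbw2p0guf' (10 bytes)
Body byte 7 at stream offset 15

Answer: 15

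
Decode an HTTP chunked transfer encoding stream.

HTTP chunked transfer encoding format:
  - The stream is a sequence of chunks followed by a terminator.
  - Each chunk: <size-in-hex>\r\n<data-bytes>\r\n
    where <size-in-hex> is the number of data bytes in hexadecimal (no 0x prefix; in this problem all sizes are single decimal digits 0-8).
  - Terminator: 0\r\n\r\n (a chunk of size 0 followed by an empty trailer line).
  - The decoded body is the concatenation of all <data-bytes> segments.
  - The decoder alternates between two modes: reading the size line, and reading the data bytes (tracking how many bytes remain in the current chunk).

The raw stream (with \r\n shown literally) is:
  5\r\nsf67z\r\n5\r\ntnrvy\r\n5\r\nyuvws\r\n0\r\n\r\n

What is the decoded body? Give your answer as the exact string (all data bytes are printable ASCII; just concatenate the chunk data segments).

Answer: sf67ztnrvyyuvws

Derivation:
Chunk 1: stream[0..1]='5' size=0x5=5, data at stream[3..8]='sf67z' -> body[0..5], body so far='sf67z'
Chunk 2: stream[10..11]='5' size=0x5=5, data at stream[13..18]='tnrvy' -> body[5..10], body so far='sf67ztnrvy'
Chunk 3: stream[20..21]='5' size=0x5=5, data at stream[23..28]='yuvws' -> body[10..15], body so far='sf67ztnrvyyuvws'
Chunk 4: stream[30..31]='0' size=0 (terminator). Final body='sf67ztnrvyyuvws' (15 bytes)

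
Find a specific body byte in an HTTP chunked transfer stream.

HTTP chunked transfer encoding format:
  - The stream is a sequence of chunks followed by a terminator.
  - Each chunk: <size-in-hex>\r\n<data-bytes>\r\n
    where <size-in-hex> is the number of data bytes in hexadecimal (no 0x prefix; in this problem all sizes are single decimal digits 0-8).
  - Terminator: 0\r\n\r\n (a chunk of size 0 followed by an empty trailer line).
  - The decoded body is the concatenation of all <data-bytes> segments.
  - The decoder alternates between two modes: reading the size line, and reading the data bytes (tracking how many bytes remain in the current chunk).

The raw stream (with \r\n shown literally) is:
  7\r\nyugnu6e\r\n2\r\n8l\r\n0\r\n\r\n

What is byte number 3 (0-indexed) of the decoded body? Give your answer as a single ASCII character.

Answer: n

Derivation:
Chunk 1: stream[0..1]='7' size=0x7=7, data at stream[3..10]='yugnu6e' -> body[0..7], body so far='yugnu6e'
Chunk 2: stream[12..13]='2' size=0x2=2, data at stream[15..17]='8l' -> body[7..9], body so far='yugnu6e8l'
Chunk 3: stream[19..20]='0' size=0 (terminator). Final body='yugnu6e8l' (9 bytes)
Body byte 3 = 'n'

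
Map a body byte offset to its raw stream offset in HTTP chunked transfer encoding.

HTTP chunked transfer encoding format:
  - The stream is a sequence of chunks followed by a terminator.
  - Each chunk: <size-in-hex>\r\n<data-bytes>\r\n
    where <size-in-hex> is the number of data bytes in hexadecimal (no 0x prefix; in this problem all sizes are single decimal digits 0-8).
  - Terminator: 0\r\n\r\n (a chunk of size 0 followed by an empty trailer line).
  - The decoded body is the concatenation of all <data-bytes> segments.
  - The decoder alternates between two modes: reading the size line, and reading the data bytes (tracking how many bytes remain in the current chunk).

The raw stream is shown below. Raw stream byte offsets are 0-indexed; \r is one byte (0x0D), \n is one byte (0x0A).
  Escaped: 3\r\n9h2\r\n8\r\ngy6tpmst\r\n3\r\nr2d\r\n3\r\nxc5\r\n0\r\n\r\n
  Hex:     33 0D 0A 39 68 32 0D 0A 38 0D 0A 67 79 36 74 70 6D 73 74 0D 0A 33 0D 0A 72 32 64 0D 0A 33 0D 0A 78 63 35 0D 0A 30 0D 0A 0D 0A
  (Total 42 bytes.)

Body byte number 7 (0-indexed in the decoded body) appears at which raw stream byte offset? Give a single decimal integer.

Chunk 1: stream[0..1]='3' size=0x3=3, data at stream[3..6]='9h2' -> body[0..3], body so far='9h2'
Chunk 2: stream[8..9]='8' size=0x8=8, data at stream[11..19]='gy6tpmst' -> body[3..11], body so far='9h2gy6tpmst'
Chunk 3: stream[21..22]='3' size=0x3=3, data at stream[24..27]='r2d' -> body[11..14], body so far='9h2gy6tpmstr2d'
Chunk 4: stream[29..30]='3' size=0x3=3, data at stream[32..35]='xc5' -> body[14..17], body so far='9h2gy6tpmstr2dxc5'
Chunk 5: stream[37..38]='0' size=0 (terminator). Final body='9h2gy6tpmstr2dxc5' (17 bytes)
Body byte 7 at stream offset 15

Answer: 15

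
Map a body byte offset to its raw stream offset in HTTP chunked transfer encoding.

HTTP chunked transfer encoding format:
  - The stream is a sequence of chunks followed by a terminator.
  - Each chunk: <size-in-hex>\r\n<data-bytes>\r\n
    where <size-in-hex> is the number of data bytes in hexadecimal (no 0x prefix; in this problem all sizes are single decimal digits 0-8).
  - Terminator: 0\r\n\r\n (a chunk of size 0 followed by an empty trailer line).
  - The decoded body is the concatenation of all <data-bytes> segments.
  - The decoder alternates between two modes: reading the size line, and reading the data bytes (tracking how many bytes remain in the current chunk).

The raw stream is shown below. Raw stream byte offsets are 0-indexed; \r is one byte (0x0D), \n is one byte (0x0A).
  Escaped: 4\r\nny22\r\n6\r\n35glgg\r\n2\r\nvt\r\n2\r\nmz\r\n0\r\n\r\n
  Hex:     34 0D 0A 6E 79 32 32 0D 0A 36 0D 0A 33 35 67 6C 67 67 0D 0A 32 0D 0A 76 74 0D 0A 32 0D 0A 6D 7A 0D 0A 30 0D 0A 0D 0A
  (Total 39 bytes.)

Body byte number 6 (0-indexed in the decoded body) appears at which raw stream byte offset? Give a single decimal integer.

Answer: 14

Derivation:
Chunk 1: stream[0..1]='4' size=0x4=4, data at stream[3..7]='ny22' -> body[0..4], body so far='ny22'
Chunk 2: stream[9..10]='6' size=0x6=6, data at stream[12..18]='35glgg' -> body[4..10], body so far='ny2235glgg'
Chunk 3: stream[20..21]='2' size=0x2=2, data at stream[23..25]='vt' -> body[10..12], body so far='ny2235glggvt'
Chunk 4: stream[27..28]='2' size=0x2=2, data at stream[30..32]='mz' -> body[12..14], body so far='ny2235glggvtmz'
Chunk 5: stream[34..35]='0' size=0 (terminator). Final body='ny2235glggvtmz' (14 bytes)
Body byte 6 at stream offset 14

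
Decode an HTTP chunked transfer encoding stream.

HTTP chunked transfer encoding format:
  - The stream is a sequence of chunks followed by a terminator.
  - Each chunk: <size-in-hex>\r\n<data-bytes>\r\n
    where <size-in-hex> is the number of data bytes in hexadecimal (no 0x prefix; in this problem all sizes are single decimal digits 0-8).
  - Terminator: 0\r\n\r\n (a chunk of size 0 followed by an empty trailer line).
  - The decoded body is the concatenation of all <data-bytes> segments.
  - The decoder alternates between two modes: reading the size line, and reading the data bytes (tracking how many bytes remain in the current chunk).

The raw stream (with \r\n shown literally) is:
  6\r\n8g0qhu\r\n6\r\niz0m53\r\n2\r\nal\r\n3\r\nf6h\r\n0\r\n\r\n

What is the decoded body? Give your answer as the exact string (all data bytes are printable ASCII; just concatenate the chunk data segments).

Answer: 8g0qhuiz0m53alf6h

Derivation:
Chunk 1: stream[0..1]='6' size=0x6=6, data at stream[3..9]='8g0qhu' -> body[0..6], body so far='8g0qhu'
Chunk 2: stream[11..12]='6' size=0x6=6, data at stream[14..20]='iz0m53' -> body[6..12], body so far='8g0qhuiz0m53'
Chunk 3: stream[22..23]='2' size=0x2=2, data at stream[25..27]='al' -> body[12..14], body so far='8g0qhuiz0m53al'
Chunk 4: stream[29..30]='3' size=0x3=3, data at stream[32..35]='f6h' -> body[14..17], body so far='8g0qhuiz0m53alf6h'
Chunk 5: stream[37..38]='0' size=0 (terminator). Final body='8g0qhuiz0m53alf6h' (17 bytes)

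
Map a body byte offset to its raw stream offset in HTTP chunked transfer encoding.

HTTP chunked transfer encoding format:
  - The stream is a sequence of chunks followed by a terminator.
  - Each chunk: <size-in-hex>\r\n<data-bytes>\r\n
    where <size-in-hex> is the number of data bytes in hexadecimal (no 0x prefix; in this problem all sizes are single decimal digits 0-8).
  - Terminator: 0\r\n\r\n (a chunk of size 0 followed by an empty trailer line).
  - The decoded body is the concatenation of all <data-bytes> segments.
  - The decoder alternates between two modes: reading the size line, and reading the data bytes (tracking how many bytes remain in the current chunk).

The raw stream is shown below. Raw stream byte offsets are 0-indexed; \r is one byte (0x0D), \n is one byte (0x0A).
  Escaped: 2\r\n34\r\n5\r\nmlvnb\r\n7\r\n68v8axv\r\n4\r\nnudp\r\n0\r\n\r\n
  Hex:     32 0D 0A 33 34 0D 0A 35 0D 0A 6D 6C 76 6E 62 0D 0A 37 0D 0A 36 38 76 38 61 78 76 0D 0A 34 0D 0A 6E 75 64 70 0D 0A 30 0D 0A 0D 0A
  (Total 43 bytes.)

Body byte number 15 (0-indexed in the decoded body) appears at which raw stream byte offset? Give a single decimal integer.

Answer: 33

Derivation:
Chunk 1: stream[0..1]='2' size=0x2=2, data at stream[3..5]='34' -> body[0..2], body so far='34'
Chunk 2: stream[7..8]='5' size=0x5=5, data at stream[10..15]='mlvnb' -> body[2..7], body so far='34mlvnb'
Chunk 3: stream[17..18]='7' size=0x7=7, data at stream[20..27]='68v8axv' -> body[7..14], body so far='34mlvnb68v8axv'
Chunk 4: stream[29..30]='4' size=0x4=4, data at stream[32..36]='nudp' -> body[14..18], body so far='34mlvnb68v8axvnudp'
Chunk 5: stream[38..39]='0' size=0 (terminator). Final body='34mlvnb68v8axvnudp' (18 bytes)
Body byte 15 at stream offset 33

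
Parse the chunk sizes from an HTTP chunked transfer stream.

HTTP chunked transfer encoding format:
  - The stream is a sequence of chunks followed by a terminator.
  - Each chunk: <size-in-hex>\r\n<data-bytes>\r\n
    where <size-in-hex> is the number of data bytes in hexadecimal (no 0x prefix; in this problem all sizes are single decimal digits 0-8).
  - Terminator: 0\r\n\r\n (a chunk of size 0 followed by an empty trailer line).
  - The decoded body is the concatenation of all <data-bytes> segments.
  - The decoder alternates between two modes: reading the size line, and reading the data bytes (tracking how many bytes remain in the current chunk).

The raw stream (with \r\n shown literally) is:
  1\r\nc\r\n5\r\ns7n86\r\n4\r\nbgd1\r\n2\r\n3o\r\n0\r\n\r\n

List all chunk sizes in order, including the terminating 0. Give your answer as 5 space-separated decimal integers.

Answer: 1 5 4 2 0

Derivation:
Chunk 1: stream[0..1]='1' size=0x1=1, data at stream[3..4]='c' -> body[0..1], body so far='c'
Chunk 2: stream[6..7]='5' size=0x5=5, data at stream[9..14]='s7n86' -> body[1..6], body so far='cs7n86'
Chunk 3: stream[16..17]='4' size=0x4=4, data at stream[19..23]='bgd1' -> body[6..10], body so far='cs7n86bgd1'
Chunk 4: stream[25..26]='2' size=0x2=2, data at stream[28..30]='3o' -> body[10..12], body so far='cs7n86bgd13o'
Chunk 5: stream[32..33]='0' size=0 (terminator). Final body='cs7n86bgd13o' (12 bytes)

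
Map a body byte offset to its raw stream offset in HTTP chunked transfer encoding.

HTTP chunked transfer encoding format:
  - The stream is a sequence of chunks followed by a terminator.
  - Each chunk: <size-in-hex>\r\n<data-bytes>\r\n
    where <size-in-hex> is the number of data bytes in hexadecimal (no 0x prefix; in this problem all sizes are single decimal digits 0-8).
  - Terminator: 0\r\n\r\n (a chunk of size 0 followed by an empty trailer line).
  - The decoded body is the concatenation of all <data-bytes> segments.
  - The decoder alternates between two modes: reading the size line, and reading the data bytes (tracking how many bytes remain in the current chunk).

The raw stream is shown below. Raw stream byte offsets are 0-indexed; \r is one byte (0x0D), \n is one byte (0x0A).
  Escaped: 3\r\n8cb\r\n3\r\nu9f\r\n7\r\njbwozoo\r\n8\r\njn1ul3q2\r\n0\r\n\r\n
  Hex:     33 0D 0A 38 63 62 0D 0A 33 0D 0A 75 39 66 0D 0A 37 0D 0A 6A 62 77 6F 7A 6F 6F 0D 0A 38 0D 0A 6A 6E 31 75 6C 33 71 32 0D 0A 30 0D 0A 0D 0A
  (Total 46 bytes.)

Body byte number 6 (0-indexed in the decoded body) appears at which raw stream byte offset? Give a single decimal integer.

Chunk 1: stream[0..1]='3' size=0x3=3, data at stream[3..6]='8cb' -> body[0..3], body so far='8cb'
Chunk 2: stream[8..9]='3' size=0x3=3, data at stream[11..14]='u9f' -> body[3..6], body so far='8cbu9f'
Chunk 3: stream[16..17]='7' size=0x7=7, data at stream[19..26]='jbwozoo' -> body[6..13], body so far='8cbu9fjbwozoo'
Chunk 4: stream[28..29]='8' size=0x8=8, data at stream[31..39]='jn1ul3q2' -> body[13..21], body so far='8cbu9fjbwozoojn1ul3q2'
Chunk 5: stream[41..42]='0' size=0 (terminator). Final body='8cbu9fjbwozoojn1ul3q2' (21 bytes)
Body byte 6 at stream offset 19

Answer: 19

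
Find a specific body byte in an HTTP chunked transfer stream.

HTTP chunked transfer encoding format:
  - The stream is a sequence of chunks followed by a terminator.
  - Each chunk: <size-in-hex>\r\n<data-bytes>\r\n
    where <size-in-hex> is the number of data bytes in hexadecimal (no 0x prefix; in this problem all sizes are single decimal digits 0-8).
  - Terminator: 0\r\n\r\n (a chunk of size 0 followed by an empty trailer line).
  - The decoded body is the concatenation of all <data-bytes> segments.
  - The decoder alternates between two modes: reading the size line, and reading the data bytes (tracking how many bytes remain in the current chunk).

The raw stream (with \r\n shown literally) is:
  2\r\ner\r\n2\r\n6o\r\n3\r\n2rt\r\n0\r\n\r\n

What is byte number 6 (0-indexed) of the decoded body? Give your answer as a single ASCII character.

Chunk 1: stream[0..1]='2' size=0x2=2, data at stream[3..5]='er' -> body[0..2], body so far='er'
Chunk 2: stream[7..8]='2' size=0x2=2, data at stream[10..12]='6o' -> body[2..4], body so far='er6o'
Chunk 3: stream[14..15]='3' size=0x3=3, data at stream[17..20]='2rt' -> body[4..7], body so far='er6o2rt'
Chunk 4: stream[22..23]='0' size=0 (terminator). Final body='er6o2rt' (7 bytes)
Body byte 6 = 't'

Answer: t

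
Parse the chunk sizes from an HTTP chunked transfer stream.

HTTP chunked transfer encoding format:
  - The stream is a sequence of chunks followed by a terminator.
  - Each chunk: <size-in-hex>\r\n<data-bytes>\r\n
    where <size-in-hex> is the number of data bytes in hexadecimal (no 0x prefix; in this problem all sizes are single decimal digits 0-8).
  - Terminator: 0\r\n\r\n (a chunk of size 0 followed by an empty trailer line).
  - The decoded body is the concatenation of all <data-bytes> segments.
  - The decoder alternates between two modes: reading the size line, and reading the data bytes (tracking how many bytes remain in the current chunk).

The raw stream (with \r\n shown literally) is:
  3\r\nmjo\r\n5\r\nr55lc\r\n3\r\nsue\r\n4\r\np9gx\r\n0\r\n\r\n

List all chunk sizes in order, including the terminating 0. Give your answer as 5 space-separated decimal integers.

Chunk 1: stream[0..1]='3' size=0x3=3, data at stream[3..6]='mjo' -> body[0..3], body so far='mjo'
Chunk 2: stream[8..9]='5' size=0x5=5, data at stream[11..16]='r55lc' -> body[3..8], body so far='mjor55lc'
Chunk 3: stream[18..19]='3' size=0x3=3, data at stream[21..24]='sue' -> body[8..11], body so far='mjor55lcsue'
Chunk 4: stream[26..27]='4' size=0x4=4, data at stream[29..33]='p9gx' -> body[11..15], body so far='mjor55lcsuep9gx'
Chunk 5: stream[35..36]='0' size=0 (terminator). Final body='mjor55lcsuep9gx' (15 bytes)

Answer: 3 5 3 4 0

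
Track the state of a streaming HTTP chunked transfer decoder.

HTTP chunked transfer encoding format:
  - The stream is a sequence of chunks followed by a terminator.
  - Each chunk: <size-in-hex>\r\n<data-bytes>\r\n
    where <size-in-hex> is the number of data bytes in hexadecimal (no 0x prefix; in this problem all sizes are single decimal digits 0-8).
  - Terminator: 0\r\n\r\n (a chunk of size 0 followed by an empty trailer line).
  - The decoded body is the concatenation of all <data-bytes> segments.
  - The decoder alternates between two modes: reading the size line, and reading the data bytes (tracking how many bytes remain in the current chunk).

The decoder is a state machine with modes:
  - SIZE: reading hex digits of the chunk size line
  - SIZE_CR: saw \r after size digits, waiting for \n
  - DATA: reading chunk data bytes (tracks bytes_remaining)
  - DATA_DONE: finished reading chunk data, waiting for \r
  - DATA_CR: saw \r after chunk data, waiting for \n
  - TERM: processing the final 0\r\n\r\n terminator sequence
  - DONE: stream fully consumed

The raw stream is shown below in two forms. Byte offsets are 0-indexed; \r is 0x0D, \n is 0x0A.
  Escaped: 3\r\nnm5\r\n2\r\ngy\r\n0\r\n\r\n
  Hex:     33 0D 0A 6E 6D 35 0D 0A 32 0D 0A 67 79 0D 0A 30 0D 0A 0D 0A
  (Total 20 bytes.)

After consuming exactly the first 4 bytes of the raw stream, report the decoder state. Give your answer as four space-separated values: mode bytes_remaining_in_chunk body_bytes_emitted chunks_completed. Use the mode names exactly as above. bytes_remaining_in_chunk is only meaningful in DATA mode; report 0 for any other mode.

Byte 0 = '3': mode=SIZE remaining=0 emitted=0 chunks_done=0
Byte 1 = 0x0D: mode=SIZE_CR remaining=0 emitted=0 chunks_done=0
Byte 2 = 0x0A: mode=DATA remaining=3 emitted=0 chunks_done=0
Byte 3 = 'n': mode=DATA remaining=2 emitted=1 chunks_done=0

Answer: DATA 2 1 0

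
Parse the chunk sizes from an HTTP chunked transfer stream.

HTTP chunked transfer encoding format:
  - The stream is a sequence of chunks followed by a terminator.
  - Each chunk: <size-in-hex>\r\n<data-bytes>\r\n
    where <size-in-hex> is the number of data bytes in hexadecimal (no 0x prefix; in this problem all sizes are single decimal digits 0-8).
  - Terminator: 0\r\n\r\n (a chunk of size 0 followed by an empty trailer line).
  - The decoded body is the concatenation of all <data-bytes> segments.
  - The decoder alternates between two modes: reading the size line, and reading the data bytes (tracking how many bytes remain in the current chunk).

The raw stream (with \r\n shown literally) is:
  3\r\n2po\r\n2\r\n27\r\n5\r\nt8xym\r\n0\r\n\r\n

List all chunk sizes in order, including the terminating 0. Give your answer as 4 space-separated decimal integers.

Answer: 3 2 5 0

Derivation:
Chunk 1: stream[0..1]='3' size=0x3=3, data at stream[3..6]='2po' -> body[0..3], body so far='2po'
Chunk 2: stream[8..9]='2' size=0x2=2, data at stream[11..13]='27' -> body[3..5], body so far='2po27'
Chunk 3: stream[15..16]='5' size=0x5=5, data at stream[18..23]='t8xym' -> body[5..10], body so far='2po27t8xym'
Chunk 4: stream[25..26]='0' size=0 (terminator). Final body='2po27t8xym' (10 bytes)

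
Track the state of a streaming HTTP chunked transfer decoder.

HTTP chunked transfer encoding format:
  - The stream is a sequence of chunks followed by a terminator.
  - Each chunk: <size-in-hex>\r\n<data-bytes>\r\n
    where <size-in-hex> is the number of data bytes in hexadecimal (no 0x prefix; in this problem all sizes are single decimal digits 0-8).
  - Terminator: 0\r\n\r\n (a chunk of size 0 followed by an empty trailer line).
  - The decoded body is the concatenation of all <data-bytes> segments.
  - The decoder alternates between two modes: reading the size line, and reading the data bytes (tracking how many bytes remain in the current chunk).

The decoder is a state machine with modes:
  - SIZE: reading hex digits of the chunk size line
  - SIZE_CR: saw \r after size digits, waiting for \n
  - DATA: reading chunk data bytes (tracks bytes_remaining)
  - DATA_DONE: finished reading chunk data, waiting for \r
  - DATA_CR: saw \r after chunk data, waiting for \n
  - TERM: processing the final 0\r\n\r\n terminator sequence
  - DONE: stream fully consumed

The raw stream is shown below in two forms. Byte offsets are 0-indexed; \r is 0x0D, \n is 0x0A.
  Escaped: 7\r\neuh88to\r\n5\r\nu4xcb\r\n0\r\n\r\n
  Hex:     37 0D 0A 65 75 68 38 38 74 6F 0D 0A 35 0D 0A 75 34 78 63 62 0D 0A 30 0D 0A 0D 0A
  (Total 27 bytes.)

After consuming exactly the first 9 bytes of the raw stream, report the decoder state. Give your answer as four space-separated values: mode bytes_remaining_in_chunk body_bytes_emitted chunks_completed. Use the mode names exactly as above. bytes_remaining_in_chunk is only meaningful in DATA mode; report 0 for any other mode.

Answer: DATA 1 6 0

Derivation:
Byte 0 = '7': mode=SIZE remaining=0 emitted=0 chunks_done=0
Byte 1 = 0x0D: mode=SIZE_CR remaining=0 emitted=0 chunks_done=0
Byte 2 = 0x0A: mode=DATA remaining=7 emitted=0 chunks_done=0
Byte 3 = 'e': mode=DATA remaining=6 emitted=1 chunks_done=0
Byte 4 = 'u': mode=DATA remaining=5 emitted=2 chunks_done=0
Byte 5 = 'h': mode=DATA remaining=4 emitted=3 chunks_done=0
Byte 6 = '8': mode=DATA remaining=3 emitted=4 chunks_done=0
Byte 7 = '8': mode=DATA remaining=2 emitted=5 chunks_done=0
Byte 8 = 't': mode=DATA remaining=1 emitted=6 chunks_done=0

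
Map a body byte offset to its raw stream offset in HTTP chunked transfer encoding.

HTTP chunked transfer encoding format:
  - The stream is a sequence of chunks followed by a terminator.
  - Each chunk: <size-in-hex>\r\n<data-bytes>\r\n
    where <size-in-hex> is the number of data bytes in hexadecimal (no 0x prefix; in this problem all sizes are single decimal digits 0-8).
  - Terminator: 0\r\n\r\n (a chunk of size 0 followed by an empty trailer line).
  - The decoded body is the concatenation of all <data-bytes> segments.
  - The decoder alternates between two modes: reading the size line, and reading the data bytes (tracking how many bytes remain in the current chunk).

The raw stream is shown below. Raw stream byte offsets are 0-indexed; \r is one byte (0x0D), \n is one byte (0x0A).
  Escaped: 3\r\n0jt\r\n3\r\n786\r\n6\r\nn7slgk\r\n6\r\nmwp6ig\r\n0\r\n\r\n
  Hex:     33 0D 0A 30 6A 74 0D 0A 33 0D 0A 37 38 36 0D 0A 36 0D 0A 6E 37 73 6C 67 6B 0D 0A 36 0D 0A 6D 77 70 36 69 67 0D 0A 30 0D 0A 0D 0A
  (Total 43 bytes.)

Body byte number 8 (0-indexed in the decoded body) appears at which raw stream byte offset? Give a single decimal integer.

Chunk 1: stream[0..1]='3' size=0x3=3, data at stream[3..6]='0jt' -> body[0..3], body so far='0jt'
Chunk 2: stream[8..9]='3' size=0x3=3, data at stream[11..14]='786' -> body[3..6], body so far='0jt786'
Chunk 3: stream[16..17]='6' size=0x6=6, data at stream[19..25]='n7slgk' -> body[6..12], body so far='0jt786n7slgk'
Chunk 4: stream[27..28]='6' size=0x6=6, data at stream[30..36]='mwp6ig' -> body[12..18], body so far='0jt786n7slgkmwp6ig'
Chunk 5: stream[38..39]='0' size=0 (terminator). Final body='0jt786n7slgkmwp6ig' (18 bytes)
Body byte 8 at stream offset 21

Answer: 21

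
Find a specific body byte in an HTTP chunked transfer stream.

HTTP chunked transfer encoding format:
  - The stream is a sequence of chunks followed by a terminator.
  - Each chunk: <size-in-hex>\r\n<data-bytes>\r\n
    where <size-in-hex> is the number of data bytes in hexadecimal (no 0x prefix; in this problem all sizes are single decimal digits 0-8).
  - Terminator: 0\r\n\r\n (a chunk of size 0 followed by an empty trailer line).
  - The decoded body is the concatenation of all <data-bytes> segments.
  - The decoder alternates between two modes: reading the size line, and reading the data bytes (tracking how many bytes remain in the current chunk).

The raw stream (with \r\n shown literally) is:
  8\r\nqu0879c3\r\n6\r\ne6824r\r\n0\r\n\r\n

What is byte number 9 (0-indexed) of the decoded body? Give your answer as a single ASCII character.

Chunk 1: stream[0..1]='8' size=0x8=8, data at stream[3..11]='qu0879c3' -> body[0..8], body so far='qu0879c3'
Chunk 2: stream[13..14]='6' size=0x6=6, data at stream[16..22]='e6824r' -> body[8..14], body so far='qu0879c3e6824r'
Chunk 3: stream[24..25]='0' size=0 (terminator). Final body='qu0879c3e6824r' (14 bytes)
Body byte 9 = '6'

Answer: 6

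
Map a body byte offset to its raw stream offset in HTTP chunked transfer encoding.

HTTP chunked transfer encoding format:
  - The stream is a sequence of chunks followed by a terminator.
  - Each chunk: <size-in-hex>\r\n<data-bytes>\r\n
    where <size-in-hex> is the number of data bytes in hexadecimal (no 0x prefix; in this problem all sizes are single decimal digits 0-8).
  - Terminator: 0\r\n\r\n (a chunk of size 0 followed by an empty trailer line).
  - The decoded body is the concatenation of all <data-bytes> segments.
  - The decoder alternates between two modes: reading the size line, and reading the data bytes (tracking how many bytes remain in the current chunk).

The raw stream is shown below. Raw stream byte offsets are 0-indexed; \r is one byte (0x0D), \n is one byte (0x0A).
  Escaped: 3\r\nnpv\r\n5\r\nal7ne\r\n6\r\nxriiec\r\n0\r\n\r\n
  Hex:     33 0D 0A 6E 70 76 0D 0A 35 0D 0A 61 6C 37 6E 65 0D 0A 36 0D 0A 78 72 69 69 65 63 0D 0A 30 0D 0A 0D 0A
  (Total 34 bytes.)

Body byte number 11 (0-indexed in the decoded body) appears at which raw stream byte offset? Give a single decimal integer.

Chunk 1: stream[0..1]='3' size=0x3=3, data at stream[3..6]='npv' -> body[0..3], body so far='npv'
Chunk 2: stream[8..9]='5' size=0x5=5, data at stream[11..16]='al7ne' -> body[3..8], body so far='npval7ne'
Chunk 3: stream[18..19]='6' size=0x6=6, data at stream[21..27]='xriiec' -> body[8..14], body so far='npval7nexriiec'
Chunk 4: stream[29..30]='0' size=0 (terminator). Final body='npval7nexriiec' (14 bytes)
Body byte 11 at stream offset 24

Answer: 24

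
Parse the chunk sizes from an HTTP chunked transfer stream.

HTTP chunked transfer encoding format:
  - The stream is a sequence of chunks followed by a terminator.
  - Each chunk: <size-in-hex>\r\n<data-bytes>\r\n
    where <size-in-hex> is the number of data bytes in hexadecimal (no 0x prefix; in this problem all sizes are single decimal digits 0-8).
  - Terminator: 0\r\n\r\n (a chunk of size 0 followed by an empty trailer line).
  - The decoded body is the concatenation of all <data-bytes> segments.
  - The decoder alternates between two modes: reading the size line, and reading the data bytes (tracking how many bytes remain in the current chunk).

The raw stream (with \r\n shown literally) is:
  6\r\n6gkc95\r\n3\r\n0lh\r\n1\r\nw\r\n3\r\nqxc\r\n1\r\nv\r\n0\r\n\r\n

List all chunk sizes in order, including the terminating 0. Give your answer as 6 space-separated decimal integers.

Answer: 6 3 1 3 1 0

Derivation:
Chunk 1: stream[0..1]='6' size=0x6=6, data at stream[3..9]='6gkc95' -> body[0..6], body so far='6gkc95'
Chunk 2: stream[11..12]='3' size=0x3=3, data at stream[14..17]='0lh' -> body[6..9], body so far='6gkc950lh'
Chunk 3: stream[19..20]='1' size=0x1=1, data at stream[22..23]='w' -> body[9..10], body so far='6gkc950lhw'
Chunk 4: stream[25..26]='3' size=0x3=3, data at stream[28..31]='qxc' -> body[10..13], body so far='6gkc950lhwqxc'
Chunk 5: stream[33..34]='1' size=0x1=1, data at stream[36..37]='v' -> body[13..14], body so far='6gkc950lhwqxcv'
Chunk 6: stream[39..40]='0' size=0 (terminator). Final body='6gkc950lhwqxcv' (14 bytes)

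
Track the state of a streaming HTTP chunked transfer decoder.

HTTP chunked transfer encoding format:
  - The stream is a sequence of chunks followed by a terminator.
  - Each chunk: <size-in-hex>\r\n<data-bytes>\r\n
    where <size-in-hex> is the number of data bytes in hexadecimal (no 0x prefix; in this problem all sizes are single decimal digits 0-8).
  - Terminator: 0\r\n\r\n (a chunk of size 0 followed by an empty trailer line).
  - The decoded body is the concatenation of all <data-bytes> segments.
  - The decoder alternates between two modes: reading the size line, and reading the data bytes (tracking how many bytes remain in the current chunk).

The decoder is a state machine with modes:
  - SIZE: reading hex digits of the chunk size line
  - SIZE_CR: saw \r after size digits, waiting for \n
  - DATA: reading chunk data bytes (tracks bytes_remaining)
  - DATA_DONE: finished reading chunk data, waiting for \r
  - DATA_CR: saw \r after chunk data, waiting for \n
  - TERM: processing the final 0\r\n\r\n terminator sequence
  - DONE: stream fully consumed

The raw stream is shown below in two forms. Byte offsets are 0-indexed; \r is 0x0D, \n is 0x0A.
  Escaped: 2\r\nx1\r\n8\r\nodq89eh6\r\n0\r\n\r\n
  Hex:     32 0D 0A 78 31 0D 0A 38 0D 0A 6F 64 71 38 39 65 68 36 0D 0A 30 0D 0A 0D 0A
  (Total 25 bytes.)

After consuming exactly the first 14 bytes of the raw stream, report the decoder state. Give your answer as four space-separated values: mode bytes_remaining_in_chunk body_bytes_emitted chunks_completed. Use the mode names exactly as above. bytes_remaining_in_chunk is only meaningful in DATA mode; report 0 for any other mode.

Answer: DATA 4 6 1

Derivation:
Byte 0 = '2': mode=SIZE remaining=0 emitted=0 chunks_done=0
Byte 1 = 0x0D: mode=SIZE_CR remaining=0 emitted=0 chunks_done=0
Byte 2 = 0x0A: mode=DATA remaining=2 emitted=0 chunks_done=0
Byte 3 = 'x': mode=DATA remaining=1 emitted=1 chunks_done=0
Byte 4 = '1': mode=DATA_DONE remaining=0 emitted=2 chunks_done=0
Byte 5 = 0x0D: mode=DATA_CR remaining=0 emitted=2 chunks_done=0
Byte 6 = 0x0A: mode=SIZE remaining=0 emitted=2 chunks_done=1
Byte 7 = '8': mode=SIZE remaining=0 emitted=2 chunks_done=1
Byte 8 = 0x0D: mode=SIZE_CR remaining=0 emitted=2 chunks_done=1
Byte 9 = 0x0A: mode=DATA remaining=8 emitted=2 chunks_done=1
Byte 10 = 'o': mode=DATA remaining=7 emitted=3 chunks_done=1
Byte 11 = 'd': mode=DATA remaining=6 emitted=4 chunks_done=1
Byte 12 = 'q': mode=DATA remaining=5 emitted=5 chunks_done=1
Byte 13 = '8': mode=DATA remaining=4 emitted=6 chunks_done=1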